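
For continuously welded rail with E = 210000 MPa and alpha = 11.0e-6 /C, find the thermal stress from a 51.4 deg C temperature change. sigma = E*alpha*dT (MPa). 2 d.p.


sigma = E * alpha * dT
sigma = 210000 * 11.0e-6 * 51.4
sigma = 2.31 * 51.4
sigma = 118.73 MPa

118.73


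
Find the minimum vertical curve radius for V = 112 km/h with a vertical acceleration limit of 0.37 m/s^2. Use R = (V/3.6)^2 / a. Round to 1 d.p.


Convert speed: V = 112 / 3.6 = 31.1111 m/s
V^2 = 967.9012 m^2/s^2
R_v = 967.9012 / 0.37
R_v = 2615.9 m

2615.9


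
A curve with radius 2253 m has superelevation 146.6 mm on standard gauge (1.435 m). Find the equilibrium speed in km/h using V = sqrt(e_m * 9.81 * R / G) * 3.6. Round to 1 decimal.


Convert cant: e = 146.6 mm = 0.1466 m
V_ms = sqrt(0.1466 * 9.81 * 2253 / 1.435)
V_ms = sqrt(2257.93933) = 47.5178 m/s
V = 47.5178 * 3.6 = 171.1 km/h

171.1


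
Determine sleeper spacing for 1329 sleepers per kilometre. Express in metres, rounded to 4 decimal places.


Spacing = 1000 m / number of sleepers
Spacing = 1000 / 1329
Spacing = 0.7524 m

0.7524


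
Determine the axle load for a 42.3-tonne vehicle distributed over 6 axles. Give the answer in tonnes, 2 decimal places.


Load per axle = total weight / number of axles
Load = 42.3 / 6
Load = 7.05 tonnes

7.05


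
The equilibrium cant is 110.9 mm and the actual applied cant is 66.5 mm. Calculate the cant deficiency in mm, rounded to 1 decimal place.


Cant deficiency = equilibrium cant - actual cant
CD = 110.9 - 66.5
CD = 44.4 mm

44.4


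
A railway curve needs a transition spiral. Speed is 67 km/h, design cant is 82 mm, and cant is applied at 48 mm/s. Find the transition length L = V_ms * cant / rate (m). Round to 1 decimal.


Convert speed: V = 67 / 3.6 = 18.6111 m/s
L = 18.6111 * 82 / 48
L = 1526.1111 / 48
L = 31.8 m

31.8


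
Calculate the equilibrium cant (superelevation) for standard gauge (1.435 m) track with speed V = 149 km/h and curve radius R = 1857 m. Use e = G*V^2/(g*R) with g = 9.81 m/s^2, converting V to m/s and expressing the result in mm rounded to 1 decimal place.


Convert speed: V = 149 / 3.6 = 41.3889 m/s
Apply formula: e = 1.435 * 41.3889^2 / (9.81 * 1857)
e = 1.435 * 1713.0401 / 18217.17
e = 0.134939 m = 134.9 mm

134.9


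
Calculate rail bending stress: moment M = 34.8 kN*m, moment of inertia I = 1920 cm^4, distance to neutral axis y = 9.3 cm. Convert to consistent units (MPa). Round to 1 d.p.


Convert units:
M = 34.8 kN*m = 34800000 N*mm
y = 9.3 cm = 93 mm
I = 1920 cm^4 = 19200000 mm^4
sigma = 34800000 * 93 / 19200000
sigma = 168.6 MPa

168.6


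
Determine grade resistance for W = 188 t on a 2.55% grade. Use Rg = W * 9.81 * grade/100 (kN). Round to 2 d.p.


Rg = W * 9.81 * grade / 100
Rg = 188 * 9.81 * 2.55 / 100
Rg = 1844.28 * 0.0255
Rg = 47.03 kN

47.03


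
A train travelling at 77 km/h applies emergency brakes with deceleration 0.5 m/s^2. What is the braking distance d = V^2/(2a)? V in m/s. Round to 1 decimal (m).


Convert speed: V = 77 / 3.6 = 21.3889 m/s
V^2 = 457.4846
d = 457.4846 / (2 * 0.5)
d = 457.4846 / 1.0
d = 457.5 m

457.5


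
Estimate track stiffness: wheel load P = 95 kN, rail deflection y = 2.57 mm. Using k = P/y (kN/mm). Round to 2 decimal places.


Track stiffness k = P / y
k = 95 / 2.57
k = 36.96 kN/mm

36.96


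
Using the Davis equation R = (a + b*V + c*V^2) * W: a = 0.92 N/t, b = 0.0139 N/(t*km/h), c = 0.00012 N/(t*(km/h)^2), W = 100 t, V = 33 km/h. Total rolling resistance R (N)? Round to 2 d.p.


b*V = 0.0139 * 33 = 0.4587
c*V^2 = 0.00012 * 1089 = 0.13068
R_per_t = 0.92 + 0.4587 + 0.13068 = 1.50938 N/t
R_total = 1.50938 * 100 = 150.94 N

150.94


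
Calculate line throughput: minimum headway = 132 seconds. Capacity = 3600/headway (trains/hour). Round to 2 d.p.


Capacity = 3600 / headway
Capacity = 3600 / 132
Capacity = 27.27 trains/hour

27.27


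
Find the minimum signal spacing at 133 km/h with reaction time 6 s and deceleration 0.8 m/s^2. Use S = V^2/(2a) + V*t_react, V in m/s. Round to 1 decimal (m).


V = 133 / 3.6 = 36.9444 m/s
Braking distance = 36.9444^2 / (2*0.8) = 853.0575 m
Sighting distance = 36.9444 * 6 = 221.6667 m
S = 853.0575 + 221.6667 = 1074.7 m

1074.7


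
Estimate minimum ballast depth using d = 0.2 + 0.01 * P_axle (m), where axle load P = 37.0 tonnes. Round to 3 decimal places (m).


d = 0.2 + 0.01 * 37.0
d = 0.2 + 0.37
d = 0.570 m

0.570


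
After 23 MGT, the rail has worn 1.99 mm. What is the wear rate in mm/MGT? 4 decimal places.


Wear rate = total wear / cumulative tonnage
Rate = 1.99 / 23
Rate = 0.0865 mm/MGT

0.0865


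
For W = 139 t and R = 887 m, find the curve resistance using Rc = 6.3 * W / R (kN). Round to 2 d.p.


Rc = 6.3 * W / R
Rc = 6.3 * 139 / 887
Rc = 875.7 / 887
Rc = 0.99 kN

0.99


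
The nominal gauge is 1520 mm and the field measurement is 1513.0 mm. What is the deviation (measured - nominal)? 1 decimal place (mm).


Deviation = measured - nominal
Deviation = 1513.0 - 1520
Deviation = -7.0 mm

-7.0


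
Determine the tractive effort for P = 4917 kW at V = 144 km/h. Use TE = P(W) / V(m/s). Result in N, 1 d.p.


Convert: P = 4917 kW = 4917000 W
V = 144 / 3.6 = 40.0 m/s
TE = 4917000 / 40.0
TE = 122925.0 N

122925.0


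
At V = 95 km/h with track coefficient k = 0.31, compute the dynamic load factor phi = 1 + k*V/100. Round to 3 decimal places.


phi = 1 + k * V / 100
phi = 1 + 0.31 * 95 / 100
phi = 1 + 0.2945
phi = 1.295

1.295


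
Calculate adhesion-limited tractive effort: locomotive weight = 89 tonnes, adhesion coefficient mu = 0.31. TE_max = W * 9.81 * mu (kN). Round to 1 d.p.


TE_max = W * g * mu
TE_max = 89 * 9.81 * 0.31
TE_max = 873.09 * 0.31
TE_max = 270.7 kN

270.7


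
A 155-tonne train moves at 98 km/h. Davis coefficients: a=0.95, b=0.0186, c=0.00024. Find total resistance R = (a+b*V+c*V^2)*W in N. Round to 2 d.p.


b*V = 0.0186 * 98 = 1.8228
c*V^2 = 0.00024 * 9604 = 2.30496
R_per_t = 0.95 + 1.8228 + 2.30496 = 5.07776 N/t
R_total = 5.07776 * 155 = 787.05 N

787.05


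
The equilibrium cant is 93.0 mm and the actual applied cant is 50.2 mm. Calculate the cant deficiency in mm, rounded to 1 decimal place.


Cant deficiency = equilibrium cant - actual cant
CD = 93.0 - 50.2
CD = 42.8 mm

42.8


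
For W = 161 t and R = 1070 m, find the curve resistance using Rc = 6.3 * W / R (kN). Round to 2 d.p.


Rc = 6.3 * W / R
Rc = 6.3 * 161 / 1070
Rc = 1014.3 / 1070
Rc = 0.95 kN

0.95


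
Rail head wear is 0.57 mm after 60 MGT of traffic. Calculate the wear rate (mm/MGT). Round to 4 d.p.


Wear rate = total wear / cumulative tonnage
Rate = 0.57 / 60
Rate = 0.0095 mm/MGT

0.0095


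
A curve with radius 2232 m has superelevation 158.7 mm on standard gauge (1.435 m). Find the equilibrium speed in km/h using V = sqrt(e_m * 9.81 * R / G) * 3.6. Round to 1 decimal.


Convert cant: e = 158.7 mm = 0.1587 m
V_ms = sqrt(0.1587 * 9.81 * 2232 / 1.435)
V_ms = sqrt(2421.520909) = 49.209 m/s
V = 49.209 * 3.6 = 177.2 km/h

177.2


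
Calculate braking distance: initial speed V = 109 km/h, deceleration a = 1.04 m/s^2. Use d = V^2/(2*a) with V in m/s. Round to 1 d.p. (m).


Convert speed: V = 109 / 3.6 = 30.2778 m/s
V^2 = 916.7438
d = 916.7438 / (2 * 1.04)
d = 916.7438 / 2.08
d = 440.7 m

440.7


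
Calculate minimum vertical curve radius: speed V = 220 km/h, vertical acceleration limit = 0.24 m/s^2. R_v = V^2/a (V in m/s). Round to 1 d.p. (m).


Convert speed: V = 220 / 3.6 = 61.1111 m/s
V^2 = 3734.5679 m^2/s^2
R_v = 3734.5679 / 0.24
R_v = 15560.7 m

15560.7


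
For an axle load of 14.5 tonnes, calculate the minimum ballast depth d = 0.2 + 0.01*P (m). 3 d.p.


d = 0.2 + 0.01 * 14.5
d = 0.2 + 0.145
d = 0.345 m

0.345


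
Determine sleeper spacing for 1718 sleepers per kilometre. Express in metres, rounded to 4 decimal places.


Spacing = 1000 m / number of sleepers
Spacing = 1000 / 1718
Spacing = 0.5821 m

0.5821


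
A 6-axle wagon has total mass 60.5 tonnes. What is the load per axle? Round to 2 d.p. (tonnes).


Load per axle = total weight / number of axles
Load = 60.5 / 6
Load = 10.08 tonnes

10.08


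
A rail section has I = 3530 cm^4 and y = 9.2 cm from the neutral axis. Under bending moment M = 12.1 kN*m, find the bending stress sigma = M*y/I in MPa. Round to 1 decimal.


Convert units:
M = 12.1 kN*m = 12100000 N*mm
y = 9.2 cm = 92 mm
I = 3530 cm^4 = 35300000 mm^4
sigma = 12100000 * 92 / 35300000
sigma = 31.5 MPa

31.5


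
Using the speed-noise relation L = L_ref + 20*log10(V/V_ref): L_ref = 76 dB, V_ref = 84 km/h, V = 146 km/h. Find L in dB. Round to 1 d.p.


V/V_ref = 146 / 84 = 1.738095
log10(1.738095) = 0.240074
20 * 0.240074 = 4.8015
L = 76 + 4.8015 = 80.8 dB

80.8


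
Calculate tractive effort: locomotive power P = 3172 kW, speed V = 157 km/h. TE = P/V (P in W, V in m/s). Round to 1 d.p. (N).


Convert: P = 3172 kW = 3172000 W
V = 157 / 3.6 = 43.6111 m/s
TE = 3172000 / 43.6111
TE = 72733.8 N

72733.8


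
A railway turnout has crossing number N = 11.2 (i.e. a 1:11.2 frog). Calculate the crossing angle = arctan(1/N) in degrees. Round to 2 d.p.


1/N = 1/11.2 = 0.089286
angle = arctan(0.089286) = 0.08905 rad
angle = 0.08905 * 180/pi = 5.10 degrees

5.10


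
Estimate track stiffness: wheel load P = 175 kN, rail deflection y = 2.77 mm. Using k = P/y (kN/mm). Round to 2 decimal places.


Track stiffness k = P / y
k = 175 / 2.77
k = 63.18 kN/mm

63.18


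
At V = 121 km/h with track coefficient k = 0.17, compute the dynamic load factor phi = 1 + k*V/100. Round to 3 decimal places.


phi = 1 + k * V / 100
phi = 1 + 0.17 * 121 / 100
phi = 1 + 0.2057
phi = 1.206

1.206


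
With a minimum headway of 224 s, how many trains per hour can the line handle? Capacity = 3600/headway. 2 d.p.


Capacity = 3600 / headway
Capacity = 3600 / 224
Capacity = 16.07 trains/hour

16.07


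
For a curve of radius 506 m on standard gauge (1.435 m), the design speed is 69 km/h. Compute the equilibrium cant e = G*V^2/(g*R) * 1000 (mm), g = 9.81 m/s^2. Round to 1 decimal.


Convert speed: V = 69 / 3.6 = 19.1667 m/s
Apply formula: e = 1.435 * 19.1667^2 / (9.81 * 506)
e = 1.435 * 367.3611 / 4963.86
e = 0.1062 m = 106.2 mm

106.2


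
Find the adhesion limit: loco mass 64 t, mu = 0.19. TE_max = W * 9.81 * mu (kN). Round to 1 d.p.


TE_max = W * g * mu
TE_max = 64 * 9.81 * 0.19
TE_max = 627.84 * 0.19
TE_max = 119.3 kN

119.3


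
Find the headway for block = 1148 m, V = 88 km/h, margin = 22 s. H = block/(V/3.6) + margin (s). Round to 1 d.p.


V = 88 / 3.6 = 24.4444 m/s
Block traversal time = 1148 / 24.4444 = 46.9636 s
Headway = 46.9636 + 22
Headway = 69.0 s

69.0


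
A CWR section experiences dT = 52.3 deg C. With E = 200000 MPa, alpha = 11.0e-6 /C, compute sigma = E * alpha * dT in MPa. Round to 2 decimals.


sigma = E * alpha * dT
sigma = 200000 * 11.0e-6 * 52.3
sigma = 2.2 * 52.3
sigma = 115.06 MPa

115.06


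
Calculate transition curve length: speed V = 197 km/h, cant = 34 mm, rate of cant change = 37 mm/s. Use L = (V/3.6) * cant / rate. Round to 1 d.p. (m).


Convert speed: V = 197 / 3.6 = 54.7222 m/s
L = 54.7222 * 34 / 37
L = 1860.5556 / 37
L = 50.3 m

50.3


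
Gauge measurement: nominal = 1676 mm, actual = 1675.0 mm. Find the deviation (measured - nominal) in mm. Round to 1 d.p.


Deviation = measured - nominal
Deviation = 1675.0 - 1676
Deviation = -1.0 mm

-1.0


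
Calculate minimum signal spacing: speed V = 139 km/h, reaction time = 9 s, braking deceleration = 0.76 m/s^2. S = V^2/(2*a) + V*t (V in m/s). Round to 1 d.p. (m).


V = 139 / 3.6 = 38.6111 m/s
Braking distance = 38.6111^2 / (2*0.76) = 980.8013 m
Sighting distance = 38.6111 * 9 = 347.5 m
S = 980.8013 + 347.5 = 1328.3 m

1328.3


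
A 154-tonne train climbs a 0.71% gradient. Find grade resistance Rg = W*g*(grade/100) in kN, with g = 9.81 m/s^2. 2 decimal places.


Rg = W * 9.81 * grade / 100
Rg = 154 * 9.81 * 0.71 / 100
Rg = 1510.74 * 0.0071
Rg = 10.73 kN

10.73


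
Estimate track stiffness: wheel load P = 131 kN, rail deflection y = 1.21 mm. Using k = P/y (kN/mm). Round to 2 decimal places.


Track stiffness k = P / y
k = 131 / 1.21
k = 108.26 kN/mm

108.26


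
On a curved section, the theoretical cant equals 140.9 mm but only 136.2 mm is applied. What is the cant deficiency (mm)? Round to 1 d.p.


Cant deficiency = equilibrium cant - actual cant
CD = 140.9 - 136.2
CD = 4.7 mm

4.7


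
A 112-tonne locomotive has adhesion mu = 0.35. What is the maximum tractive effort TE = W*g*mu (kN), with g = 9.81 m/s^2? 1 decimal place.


TE_max = W * g * mu
TE_max = 112 * 9.81 * 0.35
TE_max = 1098.72 * 0.35
TE_max = 384.6 kN

384.6


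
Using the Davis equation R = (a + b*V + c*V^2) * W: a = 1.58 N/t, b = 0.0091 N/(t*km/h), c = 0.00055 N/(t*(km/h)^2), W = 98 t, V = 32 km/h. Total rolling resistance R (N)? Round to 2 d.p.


b*V = 0.0091 * 32 = 0.2912
c*V^2 = 0.00055 * 1024 = 0.5632
R_per_t = 1.58 + 0.2912 + 0.5632 = 2.4344 N/t
R_total = 2.4344 * 98 = 238.57 N

238.57


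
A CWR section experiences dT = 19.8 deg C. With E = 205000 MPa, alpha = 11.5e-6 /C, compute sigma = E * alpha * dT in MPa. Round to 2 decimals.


sigma = E * alpha * dT
sigma = 205000 * 11.5e-6 * 19.8
sigma = 2.3575 * 19.8
sigma = 46.68 MPa

46.68


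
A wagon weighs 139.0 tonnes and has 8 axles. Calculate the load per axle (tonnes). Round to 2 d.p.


Load per axle = total weight / number of axles
Load = 139.0 / 8
Load = 17.38 tonnes

17.38


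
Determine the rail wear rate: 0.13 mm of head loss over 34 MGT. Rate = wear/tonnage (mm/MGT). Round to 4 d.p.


Wear rate = total wear / cumulative tonnage
Rate = 0.13 / 34
Rate = 0.0038 mm/MGT

0.0038


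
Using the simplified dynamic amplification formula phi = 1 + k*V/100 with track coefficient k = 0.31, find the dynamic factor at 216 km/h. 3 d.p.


phi = 1 + k * V / 100
phi = 1 + 0.31 * 216 / 100
phi = 1 + 0.6696
phi = 1.670

1.670


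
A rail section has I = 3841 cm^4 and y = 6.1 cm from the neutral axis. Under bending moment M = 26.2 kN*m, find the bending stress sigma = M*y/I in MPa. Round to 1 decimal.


Convert units:
M = 26.2 kN*m = 26200000 N*mm
y = 6.1 cm = 61 mm
I = 3841 cm^4 = 38410000 mm^4
sigma = 26200000 * 61 / 38410000
sigma = 41.6 MPa

41.6


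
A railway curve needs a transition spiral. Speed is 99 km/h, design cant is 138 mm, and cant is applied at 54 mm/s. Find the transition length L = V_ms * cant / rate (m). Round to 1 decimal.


Convert speed: V = 99 / 3.6 = 27.5 m/s
L = 27.5 * 138 / 54
L = 3795.0 / 54
L = 70.3 m

70.3


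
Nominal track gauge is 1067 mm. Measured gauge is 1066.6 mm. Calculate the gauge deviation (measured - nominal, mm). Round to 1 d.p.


Deviation = measured - nominal
Deviation = 1066.6 - 1067
Deviation = -0.4 mm

-0.4


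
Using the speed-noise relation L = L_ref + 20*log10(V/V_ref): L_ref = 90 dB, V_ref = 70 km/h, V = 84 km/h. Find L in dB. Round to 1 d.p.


V/V_ref = 84 / 70 = 1.2
log10(1.2) = 0.079181
20 * 0.079181 = 1.5836
L = 90 + 1.5836 = 91.6 dB

91.6


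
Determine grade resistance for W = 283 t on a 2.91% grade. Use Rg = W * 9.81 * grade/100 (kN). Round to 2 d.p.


Rg = W * 9.81 * grade / 100
Rg = 283 * 9.81 * 2.91 / 100
Rg = 2776.23 * 0.0291
Rg = 80.79 kN

80.79


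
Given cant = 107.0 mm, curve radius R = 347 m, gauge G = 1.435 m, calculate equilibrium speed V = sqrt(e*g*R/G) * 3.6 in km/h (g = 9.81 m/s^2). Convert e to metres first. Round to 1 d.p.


Convert cant: e = 107.0 mm = 0.1070 m
V_ms = sqrt(0.1070 * 9.81 * 347 / 1.435)
V_ms = sqrt(253.822641) = 15.9318 m/s
V = 15.9318 * 3.6 = 57.4 km/h

57.4


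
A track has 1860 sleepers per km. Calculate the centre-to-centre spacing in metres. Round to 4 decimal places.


Spacing = 1000 m / number of sleepers
Spacing = 1000 / 1860
Spacing = 0.5376 m

0.5376


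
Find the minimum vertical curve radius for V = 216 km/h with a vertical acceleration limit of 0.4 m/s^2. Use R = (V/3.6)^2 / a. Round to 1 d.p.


Convert speed: V = 216 / 3.6 = 60.0 m/s
V^2 = 3600.0 m^2/s^2
R_v = 3600.0 / 0.4
R_v = 9000.0 m

9000.0


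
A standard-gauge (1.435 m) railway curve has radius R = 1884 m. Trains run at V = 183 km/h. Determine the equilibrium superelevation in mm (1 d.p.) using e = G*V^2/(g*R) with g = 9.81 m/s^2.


Convert speed: V = 183 / 3.6 = 50.8333 m/s
Apply formula: e = 1.435 * 50.8333^2 / (9.81 * 1884)
e = 1.435 * 2584.0278 / 18482.04
e = 0.200632 m = 200.6 mm

200.6


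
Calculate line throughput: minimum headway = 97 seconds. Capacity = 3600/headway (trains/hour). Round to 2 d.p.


Capacity = 3600 / headway
Capacity = 3600 / 97
Capacity = 37.11 trains/hour

37.11


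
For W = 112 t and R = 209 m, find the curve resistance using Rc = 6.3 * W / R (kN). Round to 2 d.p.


Rc = 6.3 * W / R
Rc = 6.3 * 112 / 209
Rc = 705.6 / 209
Rc = 3.38 kN

3.38


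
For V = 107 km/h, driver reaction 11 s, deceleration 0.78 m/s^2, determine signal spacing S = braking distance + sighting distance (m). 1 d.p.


V = 107 / 3.6 = 29.7222 m/s
Braking distance = 29.7222^2 / (2*0.78) = 566.2888 m
Sighting distance = 29.7222 * 11 = 326.9444 m
S = 566.2888 + 326.9444 = 893.2 m

893.2


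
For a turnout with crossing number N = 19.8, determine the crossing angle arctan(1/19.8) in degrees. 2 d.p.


1/N = 1/19.8 = 0.050505
angle = arctan(0.050505) = 0.050462 rad
angle = 0.050462 * 180/pi = 2.89 degrees

2.89


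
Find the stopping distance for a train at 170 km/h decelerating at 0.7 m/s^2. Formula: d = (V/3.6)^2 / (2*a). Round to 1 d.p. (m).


Convert speed: V = 170 / 3.6 = 47.2222 m/s
V^2 = 2229.9383
d = 2229.9383 / (2 * 0.7)
d = 2229.9383 / 1.4
d = 1592.8 m

1592.8


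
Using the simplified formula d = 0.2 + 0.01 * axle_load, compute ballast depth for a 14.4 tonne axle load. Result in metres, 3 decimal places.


d = 0.2 + 0.01 * 14.4
d = 0.2 + 0.144
d = 0.344 m

0.344


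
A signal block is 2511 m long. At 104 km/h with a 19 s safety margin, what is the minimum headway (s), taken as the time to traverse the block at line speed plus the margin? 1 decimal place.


V = 104 / 3.6 = 28.8889 m/s
Block traversal time = 2511 / 28.8889 = 86.9192 s
Headway = 86.9192 + 19
Headway = 105.9 s

105.9


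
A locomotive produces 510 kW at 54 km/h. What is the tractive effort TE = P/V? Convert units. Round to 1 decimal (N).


Convert: P = 510 kW = 510000 W
V = 54 / 3.6 = 15.0 m/s
TE = 510000 / 15.0
TE = 34000.0 N

34000.0


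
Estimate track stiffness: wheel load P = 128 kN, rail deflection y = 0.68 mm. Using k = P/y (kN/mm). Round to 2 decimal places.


Track stiffness k = P / y
k = 128 / 0.68
k = 188.24 kN/mm

188.24


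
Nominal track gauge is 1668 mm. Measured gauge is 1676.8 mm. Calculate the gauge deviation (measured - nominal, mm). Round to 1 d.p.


Deviation = measured - nominal
Deviation = 1676.8 - 1668
Deviation = 8.8 mm

8.8


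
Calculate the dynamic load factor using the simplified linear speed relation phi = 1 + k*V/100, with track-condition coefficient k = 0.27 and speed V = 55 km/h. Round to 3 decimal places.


phi = 1 + k * V / 100
phi = 1 + 0.27 * 55 / 100
phi = 1 + 0.1485
phi = 1.149

1.149


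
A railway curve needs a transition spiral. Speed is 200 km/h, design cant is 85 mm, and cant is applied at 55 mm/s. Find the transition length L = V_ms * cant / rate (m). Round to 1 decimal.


Convert speed: V = 200 / 3.6 = 55.5556 m/s
L = 55.5556 * 85 / 55
L = 4722.2222 / 55
L = 85.9 m

85.9


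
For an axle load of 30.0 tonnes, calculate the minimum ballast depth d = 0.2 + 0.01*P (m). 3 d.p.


d = 0.2 + 0.01 * 30.0
d = 0.2 + 0.3
d = 0.500 m

0.500


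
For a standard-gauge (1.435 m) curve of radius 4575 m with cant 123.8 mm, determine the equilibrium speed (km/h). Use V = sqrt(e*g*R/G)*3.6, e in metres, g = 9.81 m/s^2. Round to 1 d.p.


Convert cant: e = 123.8 mm = 0.1238 m
V_ms = sqrt(0.1238 * 9.81 * 4575 / 1.435)
V_ms = sqrt(3871.942056) = 62.2249 m/s
V = 62.2249 * 3.6 = 224.0 km/h

224.0


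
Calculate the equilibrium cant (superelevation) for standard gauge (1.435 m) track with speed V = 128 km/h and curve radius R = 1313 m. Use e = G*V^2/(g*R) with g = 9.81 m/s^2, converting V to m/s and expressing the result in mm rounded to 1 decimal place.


Convert speed: V = 128 / 3.6 = 35.5556 m/s
Apply formula: e = 1.435 * 35.5556^2 / (9.81 * 1313)
e = 1.435 * 1264.1975 / 12880.53
e = 0.140842 m = 140.8 mm

140.8


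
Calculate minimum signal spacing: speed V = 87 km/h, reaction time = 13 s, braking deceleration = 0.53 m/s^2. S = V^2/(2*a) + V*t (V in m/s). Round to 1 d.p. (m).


V = 87 / 3.6 = 24.1667 m/s
Braking distance = 24.1667^2 / (2*0.53) = 550.9696 m
Sighting distance = 24.1667 * 13 = 314.1667 m
S = 550.9696 + 314.1667 = 865.1 m

865.1


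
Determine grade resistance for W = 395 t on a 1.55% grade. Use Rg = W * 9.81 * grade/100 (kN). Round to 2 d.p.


Rg = W * 9.81 * grade / 100
Rg = 395 * 9.81 * 1.55 / 100
Rg = 3874.95 * 0.0155
Rg = 60.06 kN

60.06


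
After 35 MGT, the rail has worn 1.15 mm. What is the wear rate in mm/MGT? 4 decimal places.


Wear rate = total wear / cumulative tonnage
Rate = 1.15 / 35
Rate = 0.0329 mm/MGT

0.0329


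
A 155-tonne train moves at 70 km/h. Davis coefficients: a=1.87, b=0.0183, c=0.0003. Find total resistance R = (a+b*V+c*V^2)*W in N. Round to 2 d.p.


b*V = 0.0183 * 70 = 1.281
c*V^2 = 0.0003 * 4900 = 1.47
R_per_t = 1.87 + 1.281 + 1.47 = 4.621 N/t
R_total = 4.621 * 155 = 716.26 N

716.26


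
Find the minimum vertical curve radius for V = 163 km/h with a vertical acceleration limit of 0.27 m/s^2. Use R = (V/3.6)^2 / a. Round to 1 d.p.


Convert speed: V = 163 / 3.6 = 45.2778 m/s
V^2 = 2050.0772 m^2/s^2
R_v = 2050.0772 / 0.27
R_v = 7592.9 m

7592.9


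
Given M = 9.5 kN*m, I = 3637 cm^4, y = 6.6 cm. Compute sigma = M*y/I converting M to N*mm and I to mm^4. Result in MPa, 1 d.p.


Convert units:
M = 9.5 kN*m = 9500000 N*mm
y = 6.6 cm = 66 mm
I = 3637 cm^4 = 36370000 mm^4
sigma = 9500000 * 66 / 36370000
sigma = 17.2 MPa

17.2


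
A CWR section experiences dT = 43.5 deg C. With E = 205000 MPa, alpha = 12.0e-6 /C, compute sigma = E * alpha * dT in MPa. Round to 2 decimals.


sigma = E * alpha * dT
sigma = 205000 * 12.0e-6 * 43.5
sigma = 2.46 * 43.5
sigma = 107.01 MPa

107.01


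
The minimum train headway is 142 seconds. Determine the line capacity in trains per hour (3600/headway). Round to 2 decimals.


Capacity = 3600 / headway
Capacity = 3600 / 142
Capacity = 25.35 trains/hour

25.35


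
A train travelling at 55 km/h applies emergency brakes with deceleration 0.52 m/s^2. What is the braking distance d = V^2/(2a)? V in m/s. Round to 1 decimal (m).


Convert speed: V = 55 / 3.6 = 15.2778 m/s
V^2 = 233.4105
d = 233.4105 / (2 * 0.52)
d = 233.4105 / 1.04
d = 224.4 m

224.4


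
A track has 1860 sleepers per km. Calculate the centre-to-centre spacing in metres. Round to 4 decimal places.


Spacing = 1000 m / number of sleepers
Spacing = 1000 / 1860
Spacing = 0.5376 m

0.5376


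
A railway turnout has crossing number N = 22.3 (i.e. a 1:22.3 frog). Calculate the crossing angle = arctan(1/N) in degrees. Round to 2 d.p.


1/N = 1/22.3 = 0.044843
angle = arctan(0.044843) = 0.044813 rad
angle = 0.044813 * 180/pi = 2.57 degrees

2.57


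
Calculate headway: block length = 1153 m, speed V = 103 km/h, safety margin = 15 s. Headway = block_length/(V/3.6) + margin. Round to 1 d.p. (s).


V = 103 / 3.6 = 28.6111 m/s
Block traversal time = 1153 / 28.6111 = 40.299 s
Headway = 40.299 + 15
Headway = 55.3 s

55.3


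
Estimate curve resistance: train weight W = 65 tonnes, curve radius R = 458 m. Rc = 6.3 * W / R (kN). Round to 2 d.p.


Rc = 6.3 * W / R
Rc = 6.3 * 65 / 458
Rc = 409.5 / 458
Rc = 0.89 kN

0.89


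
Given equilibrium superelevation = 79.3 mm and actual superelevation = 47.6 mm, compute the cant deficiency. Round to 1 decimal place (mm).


Cant deficiency = equilibrium cant - actual cant
CD = 79.3 - 47.6
CD = 31.7 mm

31.7


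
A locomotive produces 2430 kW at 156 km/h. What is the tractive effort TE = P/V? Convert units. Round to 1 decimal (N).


Convert: P = 2430 kW = 2430000 W
V = 156 / 3.6 = 43.3333 m/s
TE = 2430000 / 43.3333
TE = 56076.9 N

56076.9


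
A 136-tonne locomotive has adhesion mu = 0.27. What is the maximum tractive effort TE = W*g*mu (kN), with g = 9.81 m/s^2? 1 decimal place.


TE_max = W * g * mu
TE_max = 136 * 9.81 * 0.27
TE_max = 1334.16 * 0.27
TE_max = 360.2 kN

360.2


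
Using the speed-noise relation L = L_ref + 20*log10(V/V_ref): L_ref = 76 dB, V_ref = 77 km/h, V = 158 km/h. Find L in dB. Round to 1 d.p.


V/V_ref = 158 / 77 = 2.051948
log10(2.051948) = 0.312166
20 * 0.312166 = 6.2433
L = 76 + 6.2433 = 82.2 dB

82.2


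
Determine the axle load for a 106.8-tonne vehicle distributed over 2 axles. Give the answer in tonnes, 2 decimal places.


Load per axle = total weight / number of axles
Load = 106.8 / 2
Load = 53.40 tonnes

53.40


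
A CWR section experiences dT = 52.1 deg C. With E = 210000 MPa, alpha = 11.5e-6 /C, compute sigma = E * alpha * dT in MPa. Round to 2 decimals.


sigma = E * alpha * dT
sigma = 210000 * 11.5e-6 * 52.1
sigma = 2.415 * 52.1
sigma = 125.82 MPa

125.82


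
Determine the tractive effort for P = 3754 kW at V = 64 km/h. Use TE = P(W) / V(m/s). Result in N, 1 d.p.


Convert: P = 3754 kW = 3754000 W
V = 64 / 3.6 = 17.7778 m/s
TE = 3754000 / 17.7778
TE = 211162.5 N

211162.5


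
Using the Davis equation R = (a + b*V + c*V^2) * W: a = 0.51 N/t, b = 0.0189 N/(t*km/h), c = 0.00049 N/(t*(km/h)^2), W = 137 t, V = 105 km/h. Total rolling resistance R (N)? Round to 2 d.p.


b*V = 0.0189 * 105 = 1.9845
c*V^2 = 0.00049 * 11025 = 5.40225
R_per_t = 0.51 + 1.9845 + 5.40225 = 7.89675 N/t
R_total = 7.89675 * 137 = 1081.85 N

1081.85


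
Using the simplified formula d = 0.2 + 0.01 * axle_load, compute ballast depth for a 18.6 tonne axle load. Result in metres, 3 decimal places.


d = 0.2 + 0.01 * 18.6
d = 0.2 + 0.186
d = 0.386 m

0.386


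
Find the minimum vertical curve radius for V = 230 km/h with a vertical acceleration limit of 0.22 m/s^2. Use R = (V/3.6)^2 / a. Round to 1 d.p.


Convert speed: V = 230 / 3.6 = 63.8889 m/s
V^2 = 4081.7901 m^2/s^2
R_v = 4081.7901 / 0.22
R_v = 18553.6 m

18553.6


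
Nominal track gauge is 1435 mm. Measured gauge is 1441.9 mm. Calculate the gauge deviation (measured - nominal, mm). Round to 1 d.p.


Deviation = measured - nominal
Deviation = 1441.9 - 1435
Deviation = 6.9 mm

6.9


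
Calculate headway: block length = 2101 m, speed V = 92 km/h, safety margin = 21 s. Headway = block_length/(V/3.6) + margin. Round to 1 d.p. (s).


V = 92 / 3.6 = 25.5556 m/s
Block traversal time = 2101 / 25.5556 = 82.213 s
Headway = 82.213 + 21
Headway = 103.2 s

103.2


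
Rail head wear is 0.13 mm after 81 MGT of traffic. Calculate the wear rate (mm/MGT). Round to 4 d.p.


Wear rate = total wear / cumulative tonnage
Rate = 0.13 / 81
Rate = 0.0016 mm/MGT

0.0016


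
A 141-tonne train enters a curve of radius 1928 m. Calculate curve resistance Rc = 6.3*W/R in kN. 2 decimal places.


Rc = 6.3 * W / R
Rc = 6.3 * 141 / 1928
Rc = 888.3 / 1928
Rc = 0.46 kN

0.46


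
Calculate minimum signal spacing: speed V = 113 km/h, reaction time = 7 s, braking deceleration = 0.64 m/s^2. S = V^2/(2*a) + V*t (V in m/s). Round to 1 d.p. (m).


V = 113 / 3.6 = 31.3889 m/s
Braking distance = 31.3889^2 / (2*0.64) = 769.7362 m
Sighting distance = 31.3889 * 7 = 219.7222 m
S = 769.7362 + 219.7222 = 989.5 m

989.5


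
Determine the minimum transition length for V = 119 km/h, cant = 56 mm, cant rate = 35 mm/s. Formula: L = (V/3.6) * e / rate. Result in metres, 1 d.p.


Convert speed: V = 119 / 3.6 = 33.0556 m/s
L = 33.0556 * 56 / 35
L = 1851.1111 / 35
L = 52.9 m

52.9


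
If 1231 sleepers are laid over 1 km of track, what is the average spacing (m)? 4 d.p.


Spacing = 1000 m / number of sleepers
Spacing = 1000 / 1231
Spacing = 0.8123 m

0.8123


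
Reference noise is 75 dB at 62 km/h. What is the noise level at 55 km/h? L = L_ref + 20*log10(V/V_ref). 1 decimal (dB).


V/V_ref = 55 / 62 = 0.887097
log10(0.887097) = -0.052029
20 * -0.052029 = -1.0406
L = 75 + -1.0406 = 74.0 dB

74.0


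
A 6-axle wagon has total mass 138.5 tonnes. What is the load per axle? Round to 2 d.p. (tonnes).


Load per axle = total weight / number of axles
Load = 138.5 / 6
Load = 23.08 tonnes

23.08


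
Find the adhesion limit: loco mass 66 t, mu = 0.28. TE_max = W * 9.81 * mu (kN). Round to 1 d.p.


TE_max = W * g * mu
TE_max = 66 * 9.81 * 0.28
TE_max = 647.46 * 0.28
TE_max = 181.3 kN

181.3


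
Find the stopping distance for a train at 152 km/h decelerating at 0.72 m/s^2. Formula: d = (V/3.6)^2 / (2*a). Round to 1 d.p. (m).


Convert speed: V = 152 / 3.6 = 42.2222 m/s
V^2 = 1782.716
d = 1782.716 / (2 * 0.72)
d = 1782.716 / 1.44
d = 1238.0 m

1238.0


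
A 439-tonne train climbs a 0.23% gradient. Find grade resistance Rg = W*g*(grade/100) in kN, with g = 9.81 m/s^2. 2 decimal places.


Rg = W * 9.81 * grade / 100
Rg = 439 * 9.81 * 0.23 / 100
Rg = 4306.59 * 0.0023
Rg = 9.91 kN

9.91


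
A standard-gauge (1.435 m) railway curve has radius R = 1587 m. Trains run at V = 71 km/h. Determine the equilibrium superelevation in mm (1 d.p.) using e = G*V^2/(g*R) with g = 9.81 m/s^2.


Convert speed: V = 71 / 3.6 = 19.7222 m/s
Apply formula: e = 1.435 * 19.7222^2 / (9.81 * 1587)
e = 1.435 * 388.966 / 15568.47
e = 0.035852 m = 35.9 mm

35.9


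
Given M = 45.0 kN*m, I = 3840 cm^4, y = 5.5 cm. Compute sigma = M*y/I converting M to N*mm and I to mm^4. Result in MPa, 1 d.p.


Convert units:
M = 45.0 kN*m = 45000000 N*mm
y = 5.5 cm = 55 mm
I = 3840 cm^4 = 38400000 mm^4
sigma = 45000000 * 55 / 38400000
sigma = 64.5 MPa

64.5


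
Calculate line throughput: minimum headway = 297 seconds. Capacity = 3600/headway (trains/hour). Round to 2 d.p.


Capacity = 3600 / headway
Capacity = 3600 / 297
Capacity = 12.12 trains/hour

12.12


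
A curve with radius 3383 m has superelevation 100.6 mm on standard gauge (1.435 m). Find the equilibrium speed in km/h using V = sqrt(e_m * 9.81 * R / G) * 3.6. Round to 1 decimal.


Convert cant: e = 100.6 mm = 0.1006 m
V_ms = sqrt(0.1006 * 9.81 * 3383 / 1.435)
V_ms = sqrt(2326.575148) = 48.2346 m/s
V = 48.2346 * 3.6 = 173.6 km/h

173.6


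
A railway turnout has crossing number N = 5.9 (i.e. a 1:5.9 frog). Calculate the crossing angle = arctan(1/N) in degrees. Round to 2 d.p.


1/N = 1/5.9 = 0.169492
angle = arctan(0.169492) = 0.167896 rad
angle = 0.167896 * 180/pi = 9.62 degrees

9.62


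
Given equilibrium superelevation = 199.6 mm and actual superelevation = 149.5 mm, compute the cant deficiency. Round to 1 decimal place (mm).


Cant deficiency = equilibrium cant - actual cant
CD = 199.6 - 149.5
CD = 50.1 mm

50.1


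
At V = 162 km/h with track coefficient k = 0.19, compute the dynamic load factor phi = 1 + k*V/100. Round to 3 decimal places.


phi = 1 + k * V / 100
phi = 1 + 0.19 * 162 / 100
phi = 1 + 0.3078
phi = 1.308

1.308


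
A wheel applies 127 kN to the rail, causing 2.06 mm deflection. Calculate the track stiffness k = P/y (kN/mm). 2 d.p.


Track stiffness k = P / y
k = 127 / 2.06
k = 61.65 kN/mm

61.65


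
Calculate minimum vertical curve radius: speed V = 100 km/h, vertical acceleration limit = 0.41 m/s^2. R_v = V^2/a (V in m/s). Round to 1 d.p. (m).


Convert speed: V = 100 / 3.6 = 27.7778 m/s
V^2 = 771.6049 m^2/s^2
R_v = 771.6049 / 0.41
R_v = 1882.0 m

1882.0


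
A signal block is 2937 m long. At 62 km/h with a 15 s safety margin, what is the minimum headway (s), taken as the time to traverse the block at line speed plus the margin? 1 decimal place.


V = 62 / 3.6 = 17.2222 m/s
Block traversal time = 2937 / 17.2222 = 170.5355 s
Headway = 170.5355 + 15
Headway = 185.5 s

185.5


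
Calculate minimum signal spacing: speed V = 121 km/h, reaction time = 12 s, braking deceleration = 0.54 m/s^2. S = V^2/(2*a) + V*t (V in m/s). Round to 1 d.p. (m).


V = 121 / 3.6 = 33.6111 m/s
Braking distance = 33.6111^2 / (2*0.54) = 1046.0248 m
Sighting distance = 33.6111 * 12 = 403.3333 m
S = 1046.0248 + 403.3333 = 1449.4 m

1449.4


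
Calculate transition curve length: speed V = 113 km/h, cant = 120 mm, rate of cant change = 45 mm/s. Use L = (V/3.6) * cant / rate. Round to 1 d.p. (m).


Convert speed: V = 113 / 3.6 = 31.3889 m/s
L = 31.3889 * 120 / 45
L = 3766.6667 / 45
L = 83.7 m

83.7


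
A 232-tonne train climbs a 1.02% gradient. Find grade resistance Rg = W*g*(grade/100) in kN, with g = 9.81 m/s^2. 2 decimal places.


Rg = W * 9.81 * grade / 100
Rg = 232 * 9.81 * 1.02 / 100
Rg = 2275.92 * 0.0102
Rg = 23.21 kN

23.21


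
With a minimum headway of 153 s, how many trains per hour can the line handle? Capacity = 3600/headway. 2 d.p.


Capacity = 3600 / headway
Capacity = 3600 / 153
Capacity = 23.53 trains/hour

23.53


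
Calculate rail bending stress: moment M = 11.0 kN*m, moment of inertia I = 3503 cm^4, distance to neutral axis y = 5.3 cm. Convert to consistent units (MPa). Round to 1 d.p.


Convert units:
M = 11.0 kN*m = 11000000 N*mm
y = 5.3 cm = 53 mm
I = 3503 cm^4 = 35030000 mm^4
sigma = 11000000 * 53 / 35030000
sigma = 16.6 MPa

16.6


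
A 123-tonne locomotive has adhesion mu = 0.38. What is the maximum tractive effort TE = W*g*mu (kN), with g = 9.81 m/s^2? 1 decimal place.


TE_max = W * g * mu
TE_max = 123 * 9.81 * 0.38
TE_max = 1206.63 * 0.38
TE_max = 458.5 kN

458.5


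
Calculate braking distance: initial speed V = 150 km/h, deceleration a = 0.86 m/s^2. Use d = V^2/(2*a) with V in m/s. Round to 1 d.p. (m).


Convert speed: V = 150 / 3.6 = 41.6667 m/s
V^2 = 1736.1111
d = 1736.1111 / (2 * 0.86)
d = 1736.1111 / 1.72
d = 1009.4 m

1009.4


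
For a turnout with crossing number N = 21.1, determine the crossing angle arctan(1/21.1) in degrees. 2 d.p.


1/N = 1/21.1 = 0.047393
angle = arctan(0.047393) = 0.047358 rad
angle = 0.047358 * 180/pi = 2.71 degrees

2.71


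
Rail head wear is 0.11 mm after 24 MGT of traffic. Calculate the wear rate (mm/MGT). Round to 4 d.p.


Wear rate = total wear / cumulative tonnage
Rate = 0.11 / 24
Rate = 0.0046 mm/MGT

0.0046


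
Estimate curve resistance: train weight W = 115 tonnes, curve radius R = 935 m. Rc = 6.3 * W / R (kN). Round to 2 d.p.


Rc = 6.3 * W / R
Rc = 6.3 * 115 / 935
Rc = 724.5 / 935
Rc = 0.77 kN

0.77


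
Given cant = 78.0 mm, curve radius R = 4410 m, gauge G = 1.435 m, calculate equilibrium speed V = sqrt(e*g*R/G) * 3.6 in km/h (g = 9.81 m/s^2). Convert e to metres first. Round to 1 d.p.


Convert cant: e = 78.0 mm = 0.0780 m
V_ms = sqrt(0.0780 * 9.81 * 4410 / 1.435)
V_ms = sqrt(2351.52878) = 48.4926 m/s
V = 48.4926 * 3.6 = 174.6 km/h

174.6


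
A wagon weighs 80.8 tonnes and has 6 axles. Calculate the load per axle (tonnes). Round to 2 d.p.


Load per axle = total weight / number of axles
Load = 80.8 / 6
Load = 13.47 tonnes

13.47


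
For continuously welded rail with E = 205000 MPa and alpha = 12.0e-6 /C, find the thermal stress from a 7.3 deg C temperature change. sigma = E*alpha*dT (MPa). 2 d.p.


sigma = E * alpha * dT
sigma = 205000 * 12.0e-6 * 7.3
sigma = 2.46 * 7.3
sigma = 17.96 MPa

17.96


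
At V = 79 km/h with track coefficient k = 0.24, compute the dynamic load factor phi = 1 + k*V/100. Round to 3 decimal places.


phi = 1 + k * V / 100
phi = 1 + 0.24 * 79 / 100
phi = 1 + 0.1896
phi = 1.190

1.190


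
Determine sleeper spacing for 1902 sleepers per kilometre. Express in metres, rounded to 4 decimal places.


Spacing = 1000 m / number of sleepers
Spacing = 1000 / 1902
Spacing = 0.5258 m

0.5258


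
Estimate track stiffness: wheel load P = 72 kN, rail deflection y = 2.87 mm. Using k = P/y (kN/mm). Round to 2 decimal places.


Track stiffness k = P / y
k = 72 / 2.87
k = 25.09 kN/mm

25.09


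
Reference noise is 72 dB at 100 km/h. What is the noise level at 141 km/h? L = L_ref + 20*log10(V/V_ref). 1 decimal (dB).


V/V_ref = 141 / 100 = 1.41
log10(1.41) = 0.149219
20 * 0.149219 = 2.9844
L = 72 + 2.9844 = 75.0 dB

75.0


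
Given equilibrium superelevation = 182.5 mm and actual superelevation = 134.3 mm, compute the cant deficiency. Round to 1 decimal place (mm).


Cant deficiency = equilibrium cant - actual cant
CD = 182.5 - 134.3
CD = 48.2 mm

48.2


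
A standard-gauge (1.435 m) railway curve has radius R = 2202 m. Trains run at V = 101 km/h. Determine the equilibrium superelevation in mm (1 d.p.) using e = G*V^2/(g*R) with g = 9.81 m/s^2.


Convert speed: V = 101 / 3.6 = 28.0556 m/s
Apply formula: e = 1.435 * 28.0556^2 / (9.81 * 2202)
e = 1.435 * 787.1142 / 21601.62
e = 0.052288 m = 52.3 mm

52.3


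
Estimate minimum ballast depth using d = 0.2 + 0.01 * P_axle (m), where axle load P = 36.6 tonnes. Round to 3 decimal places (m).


d = 0.2 + 0.01 * 36.6
d = 0.2 + 0.366
d = 0.566 m

0.566


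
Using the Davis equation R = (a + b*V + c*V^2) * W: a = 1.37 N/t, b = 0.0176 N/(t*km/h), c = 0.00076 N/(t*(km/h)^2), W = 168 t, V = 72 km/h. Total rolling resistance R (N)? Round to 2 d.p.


b*V = 0.0176 * 72 = 1.2672
c*V^2 = 0.00076 * 5184 = 3.93984
R_per_t = 1.37 + 1.2672 + 3.93984 = 6.57704 N/t
R_total = 6.57704 * 168 = 1104.94 N

1104.94


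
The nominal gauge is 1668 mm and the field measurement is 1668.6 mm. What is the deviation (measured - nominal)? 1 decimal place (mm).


Deviation = measured - nominal
Deviation = 1668.6 - 1668
Deviation = 0.6 mm

0.6


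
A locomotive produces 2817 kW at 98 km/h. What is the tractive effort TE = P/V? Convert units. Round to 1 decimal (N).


Convert: P = 2817 kW = 2817000 W
V = 98 / 3.6 = 27.2222 m/s
TE = 2817000 / 27.2222
TE = 103481.6 N

103481.6


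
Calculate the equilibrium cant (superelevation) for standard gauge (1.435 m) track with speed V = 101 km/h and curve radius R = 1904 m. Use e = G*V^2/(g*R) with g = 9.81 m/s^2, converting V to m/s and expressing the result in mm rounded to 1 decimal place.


Convert speed: V = 101 / 3.6 = 28.0556 m/s
Apply formula: e = 1.435 * 28.0556^2 / (9.81 * 1904)
e = 1.435 * 787.1142 / 18678.24
e = 0.060472 m = 60.5 mm

60.5


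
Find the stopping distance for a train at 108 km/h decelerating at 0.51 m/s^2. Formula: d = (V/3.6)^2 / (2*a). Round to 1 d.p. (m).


Convert speed: V = 108 / 3.6 = 30.0 m/s
V^2 = 900.0
d = 900.0 / (2 * 0.51)
d = 900.0 / 1.02
d = 882.4 m

882.4


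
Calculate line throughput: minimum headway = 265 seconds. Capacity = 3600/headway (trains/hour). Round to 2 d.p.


Capacity = 3600 / headway
Capacity = 3600 / 265
Capacity = 13.58 trains/hour

13.58


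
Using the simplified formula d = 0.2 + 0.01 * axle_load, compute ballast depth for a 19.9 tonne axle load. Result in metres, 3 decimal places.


d = 0.2 + 0.01 * 19.9
d = 0.2 + 0.199
d = 0.399 m

0.399


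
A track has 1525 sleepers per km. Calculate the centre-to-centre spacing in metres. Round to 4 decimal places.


Spacing = 1000 m / number of sleepers
Spacing = 1000 / 1525
Spacing = 0.6557 m

0.6557


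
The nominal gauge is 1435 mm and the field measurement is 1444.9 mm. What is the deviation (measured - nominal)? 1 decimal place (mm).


Deviation = measured - nominal
Deviation = 1444.9 - 1435
Deviation = 9.9 mm

9.9


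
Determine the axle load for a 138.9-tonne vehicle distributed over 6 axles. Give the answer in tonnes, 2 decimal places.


Load per axle = total weight / number of axles
Load = 138.9 / 6
Load = 23.15 tonnes

23.15


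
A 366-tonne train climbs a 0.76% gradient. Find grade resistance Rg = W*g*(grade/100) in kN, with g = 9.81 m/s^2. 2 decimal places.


Rg = W * 9.81 * grade / 100
Rg = 366 * 9.81 * 0.76 / 100
Rg = 3590.46 * 0.0076
Rg = 27.29 kN

27.29
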